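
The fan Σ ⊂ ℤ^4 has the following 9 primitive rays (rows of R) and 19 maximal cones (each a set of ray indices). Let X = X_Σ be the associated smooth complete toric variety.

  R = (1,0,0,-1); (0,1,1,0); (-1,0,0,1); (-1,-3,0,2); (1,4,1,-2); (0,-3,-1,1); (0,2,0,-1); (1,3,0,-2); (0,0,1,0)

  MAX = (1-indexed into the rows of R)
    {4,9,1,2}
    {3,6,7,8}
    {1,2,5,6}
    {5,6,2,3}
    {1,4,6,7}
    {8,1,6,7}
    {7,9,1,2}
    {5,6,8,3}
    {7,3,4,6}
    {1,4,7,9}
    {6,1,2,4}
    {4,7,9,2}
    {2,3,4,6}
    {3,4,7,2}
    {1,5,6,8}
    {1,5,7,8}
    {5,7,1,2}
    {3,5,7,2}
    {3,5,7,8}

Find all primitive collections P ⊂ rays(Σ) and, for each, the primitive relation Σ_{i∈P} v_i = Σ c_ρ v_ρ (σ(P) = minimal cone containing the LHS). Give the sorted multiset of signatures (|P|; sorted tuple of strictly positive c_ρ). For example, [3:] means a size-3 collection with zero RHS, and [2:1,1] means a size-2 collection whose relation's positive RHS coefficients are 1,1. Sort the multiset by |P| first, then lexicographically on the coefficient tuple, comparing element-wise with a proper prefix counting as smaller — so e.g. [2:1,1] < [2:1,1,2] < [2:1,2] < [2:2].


The 11 primitive collections of Σ (r=9, n=4):

  P = {1,3}:  v_{1} + v_{3} = 0  so sig = [2:]
  P = {4,8}:  v_{4} + v_{8} = 0  so sig = [2:]
  P = {2,8}:  v_{2} + v_{8} = v_{5}  so sig = [2:1]
  P = {4,5}:  v_{4} + v_{5} = v_{2}  so sig = [2:1]
  P = {6,9}:  v_{6} + v_{9} = v_{1} + v_{4}  so sig = [2:1,1]
  P = {3,9}:  v_{3} + v_{9} = v_{2} + v_{4} + v_{7}  so sig = [2:1,1,1]
  P = {8,9}:  v_{8} + v_{9} = v_{1} + v_{2} + v_{7}  so sig = [2:1,1,1]
  P = {5,9}:  v_{5} + v_{9} = v_{1} + 2·v_{2} + v_{7}  so sig = [2:1,1,2]
  P = {2,6,7}:  v_{2} + v_{6} + v_{7} = 0  so sig = [3:]
  P = {5,6,7}:  v_{5} + v_{6} + v_{7} = v_{8}  so sig = [3:1]
  P = {1,2,4,7}:  v_{1} + v_{2} + v_{4} + v_{7} = v_{9}  so sig = [4:1]

Hence PRS(X_Σ) =
    |P|=2: 8 collections, coeffs (), (), (1), (1), (1,1), (1,1,1), (1,1,1), (1,1,2)
    |P|=3: 2 collections, coeffs (), (1)
    |P|=4: 1 collection, coeffs (1)


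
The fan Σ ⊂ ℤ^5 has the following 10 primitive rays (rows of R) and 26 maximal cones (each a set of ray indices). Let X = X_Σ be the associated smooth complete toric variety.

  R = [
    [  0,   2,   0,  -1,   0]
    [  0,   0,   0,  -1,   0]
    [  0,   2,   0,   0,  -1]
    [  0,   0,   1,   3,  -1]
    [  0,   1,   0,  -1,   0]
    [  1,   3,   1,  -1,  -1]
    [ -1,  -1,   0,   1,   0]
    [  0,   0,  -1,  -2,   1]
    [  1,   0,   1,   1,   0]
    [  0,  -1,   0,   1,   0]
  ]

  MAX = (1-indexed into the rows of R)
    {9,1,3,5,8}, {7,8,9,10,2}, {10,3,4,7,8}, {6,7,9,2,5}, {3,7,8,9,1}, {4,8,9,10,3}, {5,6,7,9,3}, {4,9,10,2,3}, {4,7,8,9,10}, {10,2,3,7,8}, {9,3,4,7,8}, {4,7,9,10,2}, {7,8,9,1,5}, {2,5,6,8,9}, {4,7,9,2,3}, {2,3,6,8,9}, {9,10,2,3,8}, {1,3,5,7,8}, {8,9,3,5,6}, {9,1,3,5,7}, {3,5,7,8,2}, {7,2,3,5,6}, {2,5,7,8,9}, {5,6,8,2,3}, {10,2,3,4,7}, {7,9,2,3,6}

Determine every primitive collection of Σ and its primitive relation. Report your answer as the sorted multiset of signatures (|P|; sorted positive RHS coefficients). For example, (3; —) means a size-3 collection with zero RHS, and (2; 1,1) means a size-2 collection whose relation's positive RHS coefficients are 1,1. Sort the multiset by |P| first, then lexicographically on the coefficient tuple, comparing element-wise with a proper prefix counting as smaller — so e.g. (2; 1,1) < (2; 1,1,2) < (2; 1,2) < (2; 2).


The 14 primitive collections of Σ (r=10, n=5):

  P = {5,10}:  v_{5} + v_{10} = 0 — sig = (2; —)
  P = {4,5}:  v_{4} + v_{5} = v_{3} + v_{7} + v_{9} — sig = (2; 1,1,1)
  P = {6,10}:  v_{6} + v_{10} = v_{2} + v_{3} + v_{9} — sig = (2; 1,1,1)
  P = {1,10}:  v_{1} + v_{10} = v_{3} + v_{7} + v_{8} + v_{9} — sig = (2; 1,1,1,1)
  P = {4,6}:  v_{4} + v_{6} = v_{2} + 2·v_{3} + v_{7} + 2·v_{9} — sig = (2; 1,1,2,2)
  P = {1,6}:  v_{1} + v_{6} = v_{3} + 3·v_{5} + v_{9} — sig = (2; 1,1,3)
  P = {1,4}:  v_{1} + v_{4} = 2·v_{3} + 2·v_{7} + v_{8} + 2·v_{9} — sig = (2; 1,2,2,2)
  P = {1,2}:  v_{1} + v_{2} = 2·v_{5} — sig = (2; 2)
  P = {2,4,8}:  v_{2} + v_{4} + v_{8} = 0 — sig = (3; —)
  P = {6,7,8}:  v_{6} + v_{7} + v_{8} = 2·v_{5} — sig = (3; 2)
  P = {2,3,5,9}:  v_{2} + v_{3} + v_{5} + v_{9} = v_{6} — sig = (4; 1)
  P = {3,7,9,10}:  v_{3} + v_{7} + v_{9} + v_{10} = v_{4} — sig = (4; 1)
  P = {2,3,7,8,9}:  v_{2} + v_{3} + v_{7} + v_{8} + v_{9} = v_{5} — sig = (5; 1)
  P = {3,5,7,8,9}:  v_{3} + v_{5} + v_{7} + v_{8} + v_{9} = v_{1} — sig = (5; 1)

Sorted signature multiset PRS(X):
    |P|=2: 8 collections, coeffs (), (1,1,1), (1,1,1), (1,1,1,1), (1,1,2,2), (1,1,3), (1,2,2,2), (2)
    |P|=3: 2 collections, coeffs (), (2)
    |P|=4: 2 collections, coeffs (1), (1)
    |P|=5: 2 collections, coeffs (1), (1)


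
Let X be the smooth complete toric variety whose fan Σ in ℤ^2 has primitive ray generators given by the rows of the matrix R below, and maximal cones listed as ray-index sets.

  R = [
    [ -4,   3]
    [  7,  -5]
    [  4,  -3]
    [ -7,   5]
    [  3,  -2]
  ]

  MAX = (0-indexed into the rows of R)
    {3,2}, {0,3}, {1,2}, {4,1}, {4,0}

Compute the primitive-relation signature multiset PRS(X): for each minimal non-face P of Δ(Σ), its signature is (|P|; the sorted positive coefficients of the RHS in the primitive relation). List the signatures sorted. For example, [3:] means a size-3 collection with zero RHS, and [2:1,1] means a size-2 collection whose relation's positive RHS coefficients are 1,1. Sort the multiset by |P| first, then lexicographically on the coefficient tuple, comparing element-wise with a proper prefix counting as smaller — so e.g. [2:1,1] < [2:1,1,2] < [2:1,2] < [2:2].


The 5 primitive collections of Σ (r=5, n=2):

  P = {0,2}:  v_{0} + v_{2} = 0  ⇒ sig = [2:]
  P = {1,3}:  v_{1} + v_{3} = 0  ⇒ sig = [2:]
  P = {0,1}:  v_{0} + v_{1} = v_{4}  ⇒ sig = [2:1]
  P = {2,4}:  v_{2} + v_{4} = v_{1}  ⇒ sig = [2:1]
  P = {3,4}:  v_{3} + v_{4} = v_{0}  ⇒ sig = [2:1]

Signatures (|P|; sorted positive RHS coefficients), sorted:
    |P|=2: 5 collections, coeffs (), (), (1), (1), (1)


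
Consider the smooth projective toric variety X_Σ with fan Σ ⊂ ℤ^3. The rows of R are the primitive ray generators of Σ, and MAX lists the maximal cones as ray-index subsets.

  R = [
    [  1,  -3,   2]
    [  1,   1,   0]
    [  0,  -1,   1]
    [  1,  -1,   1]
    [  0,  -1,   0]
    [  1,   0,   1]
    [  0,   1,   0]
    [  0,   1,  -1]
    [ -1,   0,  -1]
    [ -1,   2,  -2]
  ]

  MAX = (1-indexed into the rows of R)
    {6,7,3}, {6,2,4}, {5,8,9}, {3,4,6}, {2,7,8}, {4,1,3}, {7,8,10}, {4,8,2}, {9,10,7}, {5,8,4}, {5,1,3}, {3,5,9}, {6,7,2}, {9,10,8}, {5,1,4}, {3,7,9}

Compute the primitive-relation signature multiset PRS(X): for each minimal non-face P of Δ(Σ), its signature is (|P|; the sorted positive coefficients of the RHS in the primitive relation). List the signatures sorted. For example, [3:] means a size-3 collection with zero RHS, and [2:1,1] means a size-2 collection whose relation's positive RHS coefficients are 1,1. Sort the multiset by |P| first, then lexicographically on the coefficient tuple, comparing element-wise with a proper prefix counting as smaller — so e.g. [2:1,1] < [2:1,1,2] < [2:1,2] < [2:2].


|primitive collections| = 23. Relations:

  • {3,8}:  v_{3} + v_{8} = 0 ; sig = [2:]
  • {5,7}:  v_{5} + v_{7} = 0 ; sig = [2:]
  • {6,9}:  v_{6} + v_{9} = 0 ; sig = [2:]
  • {1,10}:  v_{1} + v_{10} = v_{5} ; sig = [2:1]
  • {2,3}:  v_{2} + v_{3} = v_{6} ; sig = [2:1]
  • {2,9}:  v_{2} + v_{9} = v_{8} ; sig = [2:1]
  • {4,7}:  v_{4} + v_{7} = v_{6} ; sig = [2:1]
  • {4,9}:  v_{4} + v_{9} = v_{5} ; sig = [2:1]
  • {4,10}:  v_{4} + v_{10} = v_{8} ; sig = [2:1]
  • {5,6}:  v_{5} + v_{6} = v_{4} ; sig = [2:1]
  • {6,8}:  v_{6} + v_{8} = v_{2} ; sig = [2:1]
  • {1,7}:  v_{1} + v_{7} = v_{3} + v_{4} ; sig = [2:1,1]
  • {1,8}:  v_{1} + v_{8} = v_{4} + v_{5} ; sig = [2:1,1]
  • {2,5}:  v_{2} + v_{5} = v_{4} + v_{8} ; sig = [2:1,1]
  • {3,10}:  v_{3} + v_{10} = v_{7} + v_{9} ; sig = [2:1,1]
  • {5,10}:  v_{5} + v_{10} = v_{8} + v_{9} ; sig = [2:1,1]
  • {6,10}:  v_{6} + v_{10} = v_{7} + v_{8} ; sig = [2:1,1]
  • {1,6}:  v_{1} + v_{6} = v_{3} + 2·v_{4} ; sig = [2:1,2]
  • {1,9}:  v_{1} + v_{9} = v_{3} + 2·v_{5} ; sig = [2:1,2]
  • {2,10}:  v_{2} + v_{10} = v_{7} + 2·v_{8} ; sig = [2:1,2]
  • {1,2}:  v_{1} + v_{2} = 2·v_{4} ; sig = [2:2]
  • {3,4,5}:  v_{3} + v_{4} + v_{5} = v_{1} ; sig = [3:1]
  • {7,8,9}:  v_{7} + v_{8} + v_{9} = v_{10} ; sig = [3:1]

so the primitive-relation signature multiset is
{ [2:] ×3,  [2:1] ×8,  [2:1,1] ×6,  [2:1,2] ×3,  [2:2],  [3:1] ×2 }


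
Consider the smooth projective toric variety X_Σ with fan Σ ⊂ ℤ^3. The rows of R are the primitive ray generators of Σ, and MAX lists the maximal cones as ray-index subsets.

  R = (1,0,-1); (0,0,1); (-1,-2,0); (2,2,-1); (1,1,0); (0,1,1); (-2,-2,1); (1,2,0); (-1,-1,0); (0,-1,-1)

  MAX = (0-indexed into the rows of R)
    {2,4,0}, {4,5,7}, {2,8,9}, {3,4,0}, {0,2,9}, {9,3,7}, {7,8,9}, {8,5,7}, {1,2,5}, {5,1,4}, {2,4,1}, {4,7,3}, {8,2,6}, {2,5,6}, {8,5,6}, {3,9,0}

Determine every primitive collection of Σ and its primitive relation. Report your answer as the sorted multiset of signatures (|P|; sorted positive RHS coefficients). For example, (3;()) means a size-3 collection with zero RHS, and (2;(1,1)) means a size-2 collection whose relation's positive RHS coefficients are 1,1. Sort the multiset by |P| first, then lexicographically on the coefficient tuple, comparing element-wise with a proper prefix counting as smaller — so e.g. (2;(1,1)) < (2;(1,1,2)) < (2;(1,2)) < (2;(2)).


Minimal non-faces — 23 found among 10 rays, 16 max cones:

  {2,7}:  v_{2} + v_{7} = 0 ; sig = (2;())
  {3,6}:  v_{3} + v_{6} = 0 ; sig = (2;())
  {4,8}:  v_{4} + v_{8} = 0 ; sig = (2;())
  {5,9}:  v_{5} + v_{9} = 0 ; sig = (2;())
  {0,5}:  v_{0} + v_{5} = v_{4} ; sig = (2;(1))
  {0,6}:  v_{0} + v_{6} = v_{2} ; sig = (2;(1))
  {0,7}:  v_{0} + v_{7} = v_{3} ; sig = (2;(1))
  {0,8}:  v_{0} + v_{8} = v_{9} ; sig = (2;(1))
  {2,3}:  v_{2} + v_{3} = v_{0} ; sig = (2;(1))
  {4,9}:  v_{4} + v_{9} = v_{0} ; sig = (2;(1))
  {1,7}:  v_{1} + v_{7} = v_{4} + v_{5} ; sig = (2;(1,1))
  {1,8}:  v_{1} + v_{8} = v_{2} + v_{5} ; sig = (2;(1,1))
  {1,9}:  v_{1} + v_{9} = v_{2} + v_{4} ; sig = (2;(1,1))
  {3,5}:  v_{3} + v_{5} = v_{4} + v_{7} ; sig = (2;(1,1))
  {3,8}:  v_{3} + v_{8} = v_{7} + v_{9} ; sig = (2;(1,1))
  {4,6}:  v_{4} + v_{6} = v_{2} + v_{5} ; sig = (2;(1,1))
  {6,7}:  v_{6} + v_{7} = v_{5} + v_{8} ; sig = (2;(1,1))
  {6,9}:  v_{6} + v_{9} = v_{2} + v_{8} ; sig = (2;(1,1))
  {0,1}:  v_{0} + v_{1} = v_{2} + 2·v_{4} ; sig = (2;(1,2))
  {1,3}:  v_{1} + v_{3} = 2·v_{4} ; sig = (2;(2))
  {1,6}:  v_{1} + v_{6} = 2·v_{2} + 2·v_{5} ; sig = (2;(2,2))
  {2,4,5}:  v_{2} + v_{4} + v_{5} = v_{1} ; sig = (3;(1))
  {2,5,8}:  v_{2} + v_{5} + v_{8} = v_{6} ; sig = (3;(1))

Sorted signature multiset PRS(X):
[(2;()), (2;()), (2;()), (2;()), (2;(1)), (2;(1)), (2;(1)), (2;(1)), (2;(1)), (2;(1)), (2;(1,1)), (2;(1,1)), (2;(1,1)), (2;(1,1)), (2;(1,1)), (2;(1,1)), (2;(1,1)), (2;(1,1)), (2;(1,2)), (2;(2)), (2;(2,2)), (3;(1)), (3;(1))]


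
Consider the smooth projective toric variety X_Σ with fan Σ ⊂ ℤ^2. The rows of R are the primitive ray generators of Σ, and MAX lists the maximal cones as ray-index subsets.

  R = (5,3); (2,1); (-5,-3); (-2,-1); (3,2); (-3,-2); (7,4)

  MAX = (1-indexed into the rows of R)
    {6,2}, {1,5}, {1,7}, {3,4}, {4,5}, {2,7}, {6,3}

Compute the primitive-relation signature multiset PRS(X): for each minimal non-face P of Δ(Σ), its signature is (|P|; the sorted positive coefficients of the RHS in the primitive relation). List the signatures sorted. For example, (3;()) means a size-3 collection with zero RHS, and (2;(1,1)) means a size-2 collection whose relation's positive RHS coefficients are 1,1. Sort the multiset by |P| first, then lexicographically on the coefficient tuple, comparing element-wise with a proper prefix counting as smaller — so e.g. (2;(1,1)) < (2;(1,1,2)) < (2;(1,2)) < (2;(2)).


|primitive collections| = 14. Relations:

  P = {1,3}:  v_{1} + v_{3} = 0  ⇒ sig = (2;())
  P = {2,4}:  v_{2} + v_{4} = 0  ⇒ sig = (2;())
  P = {5,6}:  v_{5} + v_{6} = 0  ⇒ sig = (2;())
  P = {1,2}:  v_{1} + v_{2} = v_{7}  ⇒ sig = (2;(1))
  P = {1,4}:  v_{1} + v_{4} = v_{5}  ⇒ sig = (2;(1))
  P = {1,6}:  v_{1} + v_{6} = v_{2}  ⇒ sig = (2;(1))
  P = {2,3}:  v_{2} + v_{3} = v_{6}  ⇒ sig = (2;(1))
  P = {2,5}:  v_{2} + v_{5} = v_{1}  ⇒ sig = (2;(1))
  P = {3,5}:  v_{3} + v_{5} = v_{4}  ⇒ sig = (2;(1))
  P = {3,7}:  v_{3} + v_{7} = v_{2}  ⇒ sig = (2;(1))
  P = {4,6}:  v_{4} + v_{6} = v_{3}  ⇒ sig = (2;(1))
  P = {4,7}:  v_{4} + v_{7} = v_{1}  ⇒ sig = (2;(1))
  P = {5,7}:  v_{5} + v_{7} = 2·v_{1}  ⇒ sig = (2;(2))
  P = {6,7}:  v_{6} + v_{7} = 2·v_{2}  ⇒ sig = (2;(2))

Sorted signature multiset PRS(X):
    |P|=2: 14 collections, coeffs (), (), (), (1), (1), (1), (1), (1), (1), (1), (1), (1), (2), (2)


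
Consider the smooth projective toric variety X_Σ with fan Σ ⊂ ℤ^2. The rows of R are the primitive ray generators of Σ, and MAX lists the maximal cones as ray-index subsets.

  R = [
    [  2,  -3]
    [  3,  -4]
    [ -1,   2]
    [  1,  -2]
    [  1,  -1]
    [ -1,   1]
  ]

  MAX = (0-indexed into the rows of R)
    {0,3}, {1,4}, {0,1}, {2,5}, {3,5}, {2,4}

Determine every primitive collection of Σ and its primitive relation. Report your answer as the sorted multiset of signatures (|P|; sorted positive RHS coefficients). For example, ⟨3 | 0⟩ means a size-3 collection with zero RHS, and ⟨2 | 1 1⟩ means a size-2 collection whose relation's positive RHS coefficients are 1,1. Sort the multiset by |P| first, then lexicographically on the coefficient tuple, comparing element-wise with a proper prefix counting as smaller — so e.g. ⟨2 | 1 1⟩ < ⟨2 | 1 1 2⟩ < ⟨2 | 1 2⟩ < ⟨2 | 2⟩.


Primitive collections (9):

  • {2,3}:  v_{2} + v_{3} = 0 — sig = ⟨2 | 0⟩
  • {4,5}:  v_{4} + v_{5} = 0 — sig = ⟨2 | 0⟩
  • {0,2}:  v_{0} + v_{2} = v_{4} — sig = ⟨2 | 1⟩
  • {0,4}:  v_{0} + v_{4} = v_{1} — sig = ⟨2 | 1⟩
  • {0,5}:  v_{0} + v_{5} = v_{3} — sig = ⟨2 | 1⟩
  • {1,5}:  v_{1} + v_{5} = v_{0} — sig = ⟨2 | 1⟩
  • {3,4}:  v_{3} + v_{4} = v_{0} — sig = ⟨2 | 1⟩
  • {1,2}:  v_{1} + v_{2} = 2·v_{4} — sig = ⟨2 | 2⟩
  • {1,3}:  v_{1} + v_{3} = 2·v_{0} — sig = ⟨2 | 2⟩

Signatures (|P|; sorted positive RHS coefficients), sorted:
[⟨2 | 0⟩, ⟨2 | 0⟩, ⟨2 | 1⟩, ⟨2 | 1⟩, ⟨2 | 1⟩, ⟨2 | 1⟩, ⟨2 | 1⟩, ⟨2 | 2⟩, ⟨2 | 2⟩]


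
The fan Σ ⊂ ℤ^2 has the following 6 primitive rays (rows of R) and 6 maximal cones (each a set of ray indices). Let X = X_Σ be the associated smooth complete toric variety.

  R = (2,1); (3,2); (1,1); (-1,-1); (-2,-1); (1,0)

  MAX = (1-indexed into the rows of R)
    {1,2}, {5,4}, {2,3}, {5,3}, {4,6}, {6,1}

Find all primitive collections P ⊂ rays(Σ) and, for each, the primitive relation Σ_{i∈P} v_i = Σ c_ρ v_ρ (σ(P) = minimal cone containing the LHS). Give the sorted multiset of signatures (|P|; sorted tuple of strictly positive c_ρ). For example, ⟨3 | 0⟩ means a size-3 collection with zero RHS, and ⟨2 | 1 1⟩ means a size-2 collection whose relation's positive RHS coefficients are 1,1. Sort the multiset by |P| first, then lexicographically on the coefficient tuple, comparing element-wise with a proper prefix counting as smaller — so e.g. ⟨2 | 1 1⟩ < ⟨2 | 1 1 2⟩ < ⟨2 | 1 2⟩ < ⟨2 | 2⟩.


|primitive collections| = 9. Relations:

  • {1,5}:  v_{1} + v_{5} = 0  →  sig = ⟨2 | 0⟩
  • {3,4}:  v_{3} + v_{4} = 0  →  sig = ⟨2 | 0⟩
  • {1,3}:  v_{1} + v_{3} = v_{2}  →  sig = ⟨2 | 1⟩
  • {1,4}:  v_{1} + v_{4} = v_{6}  →  sig = ⟨2 | 1⟩
  • {2,4}:  v_{2} + v_{4} = v_{1}  →  sig = ⟨2 | 1⟩
  • {2,5}:  v_{2} + v_{5} = v_{3}  →  sig = ⟨2 | 1⟩
  • {3,6}:  v_{3} + v_{6} = v_{1}  →  sig = ⟨2 | 1⟩
  • {5,6}:  v_{5} + v_{6} = v_{4}  →  sig = ⟨2 | 1⟩
  • {2,6}:  v_{2} + v_{6} = 2·v_{1}  →  sig = ⟨2 | 2⟩

Hence PRS(X_Σ) =
{ ⟨2 | 0⟩ ×2,  ⟨2 | 1⟩ ×6,  ⟨2 | 2⟩ }


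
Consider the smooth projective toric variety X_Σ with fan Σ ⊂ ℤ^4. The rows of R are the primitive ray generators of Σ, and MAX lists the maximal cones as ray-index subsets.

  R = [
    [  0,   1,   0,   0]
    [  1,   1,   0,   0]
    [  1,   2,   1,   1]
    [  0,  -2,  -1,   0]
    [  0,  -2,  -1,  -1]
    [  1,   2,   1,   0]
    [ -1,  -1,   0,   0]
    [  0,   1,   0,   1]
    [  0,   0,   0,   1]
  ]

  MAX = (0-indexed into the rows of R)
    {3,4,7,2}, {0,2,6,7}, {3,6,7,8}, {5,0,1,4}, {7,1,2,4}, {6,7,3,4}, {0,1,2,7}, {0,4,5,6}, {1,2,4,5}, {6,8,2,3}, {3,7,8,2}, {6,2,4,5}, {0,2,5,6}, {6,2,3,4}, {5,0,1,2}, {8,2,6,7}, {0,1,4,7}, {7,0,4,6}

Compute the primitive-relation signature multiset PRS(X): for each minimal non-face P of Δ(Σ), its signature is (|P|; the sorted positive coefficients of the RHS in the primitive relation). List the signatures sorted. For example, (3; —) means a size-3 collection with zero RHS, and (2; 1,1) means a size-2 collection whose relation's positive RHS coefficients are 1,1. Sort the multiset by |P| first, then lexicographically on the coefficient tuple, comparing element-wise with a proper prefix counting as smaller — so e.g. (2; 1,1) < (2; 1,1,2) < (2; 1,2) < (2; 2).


Σ has 12 primitive collections:

  P={1,6}:  v_{1} + v_{6} = 0  →  sig = (2; —)
  P={0,8}:  v_{0} + v_{8} = v_{7}  →  sig = (2; 1)
  P={4,8}:  v_{4} + v_{8} = v_{3}  →  sig = (2; 1)
  P={5,8}:  v_{5} + v_{8} = v_{2}  →  sig = (2; 1)
  P={0,3}:  v_{0} + v_{3} = v_{4} + v_{7}  →  sig = (2; 1,1)
  P={3,5}:  v_{3} + v_{5} = v_{2} + v_{4}  →  sig = (2; 1,1)
  P={5,7}:  v_{5} + v_{7} = v_{0} + v_{2}  →  sig = (2; 1,1)
  P={1,8}:  v_{1} + v_{8} = v_{2} + v_{4} + v_{7}  →  sig = (2; 1,1,1)
  P={1,3}:  v_{1} + v_{3} = v_{2} + 2·v_{4} + v_{7}  →  sig = (2; 1,1,2)
  P={0,2,4}:  v_{0} + v_{2} + v_{4} = v_{1}  →  sig = (3; 1)
  P={2,4,6,7}:  v_{2} + v_{4} + v_{6} + v_{7} = v_{8}  →  sig = (4; 1)
  P={2,3,6,7}:  v_{2} + v_{3} + v_{6} + v_{7} = 2·v_{8}  →  sig = (4; 2)

Signatures (|P|; sorted positive RHS coefficients), sorted:
{ (2; —),  (2; 1) ×3,  (2; 1,1) ×3,  (2; 1,1,1),  (2; 1,1,2),  (3; 1),  (4; 1),  (4; 2) }


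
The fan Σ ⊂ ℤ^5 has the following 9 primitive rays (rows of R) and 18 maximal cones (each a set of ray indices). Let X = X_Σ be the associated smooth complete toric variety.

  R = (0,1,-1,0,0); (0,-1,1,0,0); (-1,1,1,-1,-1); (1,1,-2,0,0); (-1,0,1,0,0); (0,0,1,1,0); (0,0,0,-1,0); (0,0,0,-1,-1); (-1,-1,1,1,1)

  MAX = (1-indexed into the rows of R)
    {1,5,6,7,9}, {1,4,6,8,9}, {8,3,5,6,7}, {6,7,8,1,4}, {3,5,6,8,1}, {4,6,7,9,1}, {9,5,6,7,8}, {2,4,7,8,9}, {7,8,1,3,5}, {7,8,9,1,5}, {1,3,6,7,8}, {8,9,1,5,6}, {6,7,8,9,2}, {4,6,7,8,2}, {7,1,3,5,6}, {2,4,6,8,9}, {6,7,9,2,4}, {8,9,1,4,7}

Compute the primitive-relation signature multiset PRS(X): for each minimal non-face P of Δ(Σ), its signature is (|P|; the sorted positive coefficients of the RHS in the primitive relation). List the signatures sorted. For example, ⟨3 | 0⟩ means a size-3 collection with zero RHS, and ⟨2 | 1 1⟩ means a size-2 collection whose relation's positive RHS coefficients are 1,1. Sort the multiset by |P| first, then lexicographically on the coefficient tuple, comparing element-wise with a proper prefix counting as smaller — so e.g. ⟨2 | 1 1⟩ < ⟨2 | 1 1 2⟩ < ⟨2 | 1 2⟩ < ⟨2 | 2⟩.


The 9 primitive collections of Σ (r=9, n=5):

  • {1,2}:  v_{1} + v_{2} = 0 ; sig = ⟨2 | 0⟩
  • {4,5}:  v_{4} + v_{5} = v_{1} ; sig = ⟨2 | 1⟩
  • {2,3}:  v_{2} + v_{3} = v_{5} + v_{6} + v_{7} + v_{8} ; sig = ⟨2 | 1 1 1 1⟩
  • {2,5}:  v_{2} + v_{5} = v_{6} + v_{7} + v_{8} + v_{9} ; sig = ⟨2 | 1 1 1 1⟩
  • {3,4}:  v_{3} + v_{4} = 2·v_{1} + v_{6} + v_{7} + v_{8} ; sig = ⟨2 | 1 1 1 2⟩
  • {3,9}:  v_{3} + v_{9} = 2·v_{5} ; sig = ⟨2 | 2⟩
  • {4,6,7,8,9}:  v_{4} + v_{6} + v_{7} + v_{8} + v_{9} = 0 ; sig = ⟨5 | 0⟩
  • {1,5,6,7,8}:  v_{1} + v_{5} + v_{6} + v_{7} + v_{8} = v_{3} ; sig = ⟨5 | 1⟩
  • {1,6,7,8,9}:  v_{1} + v_{6} + v_{7} + v_{8} + v_{9} = v_{5} ; sig = ⟨5 | 1⟩

Signatures (|P|; sorted positive RHS coefficients), sorted:
{ ⟨2 | 0⟩,  ⟨2 | 1⟩,  ⟨2 | 1 1 1 1⟩ ×2,  ⟨2 | 1 1 1 2⟩,  ⟨2 | 2⟩,  ⟨5 | 0⟩,  ⟨5 | 1⟩ ×2 }


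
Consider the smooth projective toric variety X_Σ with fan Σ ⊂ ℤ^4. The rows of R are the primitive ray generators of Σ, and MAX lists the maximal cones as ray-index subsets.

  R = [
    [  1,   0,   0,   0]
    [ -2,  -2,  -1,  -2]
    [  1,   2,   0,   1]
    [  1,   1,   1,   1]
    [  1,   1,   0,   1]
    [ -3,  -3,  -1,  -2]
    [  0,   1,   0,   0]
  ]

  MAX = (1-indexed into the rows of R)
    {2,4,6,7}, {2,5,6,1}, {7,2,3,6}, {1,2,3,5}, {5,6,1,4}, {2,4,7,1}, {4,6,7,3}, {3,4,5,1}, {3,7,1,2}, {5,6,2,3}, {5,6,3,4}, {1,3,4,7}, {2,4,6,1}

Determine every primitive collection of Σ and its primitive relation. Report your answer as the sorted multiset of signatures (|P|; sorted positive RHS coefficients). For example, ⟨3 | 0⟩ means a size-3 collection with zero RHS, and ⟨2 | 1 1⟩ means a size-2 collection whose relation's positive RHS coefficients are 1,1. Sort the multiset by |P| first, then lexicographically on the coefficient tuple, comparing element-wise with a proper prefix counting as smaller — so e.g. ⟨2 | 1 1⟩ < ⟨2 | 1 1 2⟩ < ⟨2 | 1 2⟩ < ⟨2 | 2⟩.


Primitive collections (5):

  {5,7}:  v_{5} + v_{7} = v_{3}  ⇒ sig = ⟨2 | 1⟩
  {2,4,5}:  v_{2} + v_{4} + v_{5} = 0  ⇒ sig = ⟨3 | 0⟩
  {1,6,7}:  v_{1} + v_{6} + v_{7} = v_{2}  ⇒ sig = ⟨3 | 1⟩
  {2,3,4}:  v_{2} + v_{3} + v_{4} = v_{7}  ⇒ sig = ⟨3 | 1⟩
  {1,3,6}:  v_{1} + v_{3} + v_{6} = v_{2} + v_{5}  ⇒ sig = ⟨3 | 1 1⟩

Hence PRS(X_Σ) =
    |P|=2: 1 collection, coeffs (1)
    |P|=3: 4 collections, coeffs (), (1), (1), (1,1)


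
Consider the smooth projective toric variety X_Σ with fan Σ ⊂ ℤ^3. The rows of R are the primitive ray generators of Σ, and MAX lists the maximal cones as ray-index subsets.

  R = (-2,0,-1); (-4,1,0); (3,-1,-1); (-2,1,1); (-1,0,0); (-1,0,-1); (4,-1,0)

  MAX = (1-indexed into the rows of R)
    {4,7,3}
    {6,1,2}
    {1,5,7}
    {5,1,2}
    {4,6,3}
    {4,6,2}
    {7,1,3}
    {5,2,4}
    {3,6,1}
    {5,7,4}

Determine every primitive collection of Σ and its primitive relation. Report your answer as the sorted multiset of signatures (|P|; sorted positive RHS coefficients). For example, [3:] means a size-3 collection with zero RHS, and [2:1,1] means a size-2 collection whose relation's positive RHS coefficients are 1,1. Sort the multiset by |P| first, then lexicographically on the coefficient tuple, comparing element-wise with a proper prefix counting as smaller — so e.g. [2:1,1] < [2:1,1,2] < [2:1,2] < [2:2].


The 6 primitive collections of Σ (r=7, n=3):

  • {2,7}:  v_{2} + v_{7} = 0  ⟹  sig = [2:]
  • {1,4}:  v_{1} + v_{4} = v_{2}  ⟹  sig = [2:1]
  • {2,3}:  v_{2} + v_{3} = v_{6}  ⟹  sig = [2:1]
  • {5,6}:  v_{5} + v_{6} = v_{1}  ⟹  sig = [2:1]
  • {6,7}:  v_{6} + v_{7} = v_{3}  ⟹  sig = [2:1]
  • {3,5}:  v_{3} + v_{5} = v_{1} + v_{7}  ⟹  sig = [2:1,1]

so the primitive-relation signature multiset is
    [2:]
    [2:1]
    [2:1]
    [2:1]
    [2:1]
    [2:1,1]


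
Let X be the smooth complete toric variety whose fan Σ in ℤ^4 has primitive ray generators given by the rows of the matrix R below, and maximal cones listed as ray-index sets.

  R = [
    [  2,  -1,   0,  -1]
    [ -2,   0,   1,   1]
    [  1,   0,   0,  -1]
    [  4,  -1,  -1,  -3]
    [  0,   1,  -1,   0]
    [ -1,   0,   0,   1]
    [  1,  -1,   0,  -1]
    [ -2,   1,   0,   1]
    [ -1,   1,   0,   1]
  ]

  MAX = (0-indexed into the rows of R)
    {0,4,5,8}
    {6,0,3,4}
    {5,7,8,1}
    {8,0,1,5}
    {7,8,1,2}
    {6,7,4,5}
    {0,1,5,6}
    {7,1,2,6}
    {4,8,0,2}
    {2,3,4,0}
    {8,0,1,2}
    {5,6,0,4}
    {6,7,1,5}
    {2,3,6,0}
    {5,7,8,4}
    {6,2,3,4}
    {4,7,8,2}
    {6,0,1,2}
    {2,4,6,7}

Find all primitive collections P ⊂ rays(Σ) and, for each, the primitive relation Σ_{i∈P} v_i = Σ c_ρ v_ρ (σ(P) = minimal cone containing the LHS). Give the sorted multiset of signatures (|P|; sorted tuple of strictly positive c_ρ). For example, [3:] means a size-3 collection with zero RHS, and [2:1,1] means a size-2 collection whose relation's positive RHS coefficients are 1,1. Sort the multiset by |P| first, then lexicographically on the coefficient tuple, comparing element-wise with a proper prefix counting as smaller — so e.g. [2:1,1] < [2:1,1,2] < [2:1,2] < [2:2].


Σ has 9 primitive collections:

  P = {0,7}:  v_{0} + v_{7} = 0  ⟹  sig = [2:]
  P = {2,5}:  v_{2} + v_{5} = 0  ⟹  sig = [2:]
  P = {6,8}:  v_{6} + v_{8} = 0  ⟹  sig = [2:]
  P = {1,4}:  v_{1} + v_{4} = v_{7}  ⟹  sig = [2:1]
  P = {1,3}:  v_{1} + v_{3} = v_{2} + v_{6}  ⟹  sig = [2:1,1]
  P = {3,5}:  v_{3} + v_{5} = v_{0} + v_{4} + v_{6}  ⟹  sig = [2:1,1,1]
  P = {3,7}:  v_{3} + v_{7} = v_{2} + v_{4} + v_{6}  ⟹  sig = [2:1,1,1]
  P = {3,8}:  v_{3} + v_{8} = v_{0} + v_{2} + v_{4}  ⟹  sig = [2:1,1,1]
  P = {0,2,4,6}:  v_{0} + v_{2} + v_{4} + v_{6} = v_{3}  ⟹  sig = [4:1]

Sorted signature multiset PRS(X):
[[2:], [2:], [2:], [2:1], [2:1,1], [2:1,1,1], [2:1,1,1], [2:1,1,1], [4:1]]


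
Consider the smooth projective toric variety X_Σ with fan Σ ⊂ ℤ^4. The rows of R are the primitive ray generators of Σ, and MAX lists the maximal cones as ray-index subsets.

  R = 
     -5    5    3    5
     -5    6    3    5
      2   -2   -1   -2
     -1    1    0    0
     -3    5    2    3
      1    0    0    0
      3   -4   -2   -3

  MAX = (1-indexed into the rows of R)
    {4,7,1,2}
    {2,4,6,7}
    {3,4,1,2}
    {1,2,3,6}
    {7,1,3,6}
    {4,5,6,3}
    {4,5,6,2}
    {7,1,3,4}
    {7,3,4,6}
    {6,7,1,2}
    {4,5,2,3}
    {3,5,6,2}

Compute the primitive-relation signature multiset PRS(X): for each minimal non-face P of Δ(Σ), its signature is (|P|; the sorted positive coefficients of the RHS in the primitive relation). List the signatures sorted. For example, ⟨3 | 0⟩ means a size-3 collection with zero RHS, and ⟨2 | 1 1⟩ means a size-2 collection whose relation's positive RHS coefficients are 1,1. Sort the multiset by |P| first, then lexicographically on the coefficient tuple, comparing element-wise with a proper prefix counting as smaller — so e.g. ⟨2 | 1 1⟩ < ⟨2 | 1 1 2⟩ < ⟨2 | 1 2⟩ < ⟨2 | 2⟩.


Minimal non-faces — 5 found among 7 rays, 12 max cones:

  {5,7}:  v_{5} + v_{7} = v_{4} + v_{6}  ⇒ sig = ⟨2 | 1 1⟩
  {1,5}:  v_{1} + v_{5} = 2·v_{2} + v_{3}  ⇒ sig = ⟨2 | 1 2⟩
  {2,3,7}:  v_{2} + v_{3} + v_{7} = 0  ⇒ sig = ⟨3 | 0⟩
  {1,4,6}:  v_{1} + v_{4} + v_{6} = v_{2}  ⇒ sig = ⟨3 | 1⟩
  {2,3,4,6}:  v_{2} + v_{3} + v_{4} + v_{6} = v_{5}  ⇒ sig = ⟨4 | 1⟩

Sorted signature multiset PRS(X):
{ ⟨2 | 1 1⟩,  ⟨2 | 1 2⟩,  ⟨3 | 0⟩,  ⟨3 | 1⟩,  ⟨4 | 1⟩ }


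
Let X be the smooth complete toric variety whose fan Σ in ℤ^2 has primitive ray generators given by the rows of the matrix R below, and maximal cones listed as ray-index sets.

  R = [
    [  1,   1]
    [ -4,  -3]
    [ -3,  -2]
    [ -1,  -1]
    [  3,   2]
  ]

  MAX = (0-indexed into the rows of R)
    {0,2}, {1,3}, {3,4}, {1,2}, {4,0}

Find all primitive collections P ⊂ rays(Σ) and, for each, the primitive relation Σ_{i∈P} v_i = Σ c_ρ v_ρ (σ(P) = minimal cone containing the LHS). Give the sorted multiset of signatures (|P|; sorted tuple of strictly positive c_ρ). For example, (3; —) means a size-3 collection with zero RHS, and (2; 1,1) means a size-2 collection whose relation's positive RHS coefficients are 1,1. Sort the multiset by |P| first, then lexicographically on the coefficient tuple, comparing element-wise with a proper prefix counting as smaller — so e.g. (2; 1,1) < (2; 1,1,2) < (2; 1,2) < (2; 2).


Minimal non-faces — 5 found among 5 rays, 5 max cones:

  {0,3}:  v_{0} + v_{3} = 0  so sig = (2; —)
  {2,4}:  v_{2} + v_{4} = 0  so sig = (2; —)
  {0,1}:  v_{0} + v_{1} = v_{2}  so sig = (2; 1)
  {1,4}:  v_{1} + v_{4} = v_{3}  so sig = (2; 1)
  {2,3}:  v_{2} + v_{3} = v_{1}  so sig = (2; 1)

Hence PRS(X_Σ) =
    |P|=2: 5 collections, coeffs (), (), (1), (1), (1)


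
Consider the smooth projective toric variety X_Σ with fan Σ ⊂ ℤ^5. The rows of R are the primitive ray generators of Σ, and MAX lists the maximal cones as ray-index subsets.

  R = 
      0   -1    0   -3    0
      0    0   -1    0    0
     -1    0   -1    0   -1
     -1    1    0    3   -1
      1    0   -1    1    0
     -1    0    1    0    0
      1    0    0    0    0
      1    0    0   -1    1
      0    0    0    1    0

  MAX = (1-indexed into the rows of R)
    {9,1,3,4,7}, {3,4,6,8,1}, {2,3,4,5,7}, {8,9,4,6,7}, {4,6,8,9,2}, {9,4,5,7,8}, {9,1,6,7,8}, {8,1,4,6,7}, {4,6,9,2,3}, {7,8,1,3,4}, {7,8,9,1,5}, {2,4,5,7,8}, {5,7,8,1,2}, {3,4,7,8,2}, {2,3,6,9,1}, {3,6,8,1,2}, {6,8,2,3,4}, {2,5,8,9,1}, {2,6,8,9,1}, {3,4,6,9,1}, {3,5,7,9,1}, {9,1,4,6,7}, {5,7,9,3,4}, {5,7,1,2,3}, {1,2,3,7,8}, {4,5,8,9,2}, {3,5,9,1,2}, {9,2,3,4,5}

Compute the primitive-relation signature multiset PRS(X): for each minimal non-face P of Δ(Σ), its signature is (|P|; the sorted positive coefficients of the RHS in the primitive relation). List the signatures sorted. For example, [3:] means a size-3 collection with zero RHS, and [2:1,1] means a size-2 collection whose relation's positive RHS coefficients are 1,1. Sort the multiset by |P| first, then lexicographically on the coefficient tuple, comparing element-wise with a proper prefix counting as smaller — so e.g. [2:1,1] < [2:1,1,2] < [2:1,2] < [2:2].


9 minimal non-faces of Δ(Σ) (on 9 rays):

  P={5,6}:  v_{5} + v_{6} = v_{9}  →  sig = [2:1]
  P={2,6,7}:  v_{2} + v_{6} + v_{7} = 0  →  sig = [3:]
  P={1,2,4}:  v_{1} + v_{2} + v_{4} = v_{3}  →  sig = [3:1]
  P={2,7,9}:  v_{2} + v_{7} + v_{9} = v_{5}  →  sig = [3:1]
  P={3,8,9}:  v_{3} + v_{8} + v_{9} = v_{2}  →  sig = [3:1]
  P={3,6,7}:  v_{3} + v_{6} + v_{7} = v_{1} + v_{4}  →  sig = [3:1,1]
  P={1,4,5}:  v_{1} + v_{4} + v_{5} = v_{3} + v_{7} + v_{9}  →  sig = [3:1,1,1]
  P={3,5,8}:  v_{3} + v_{5} + v_{8} = 2·v_{2} + v_{7}  →  sig = [3:1,2]
  P={1,4,8,9}:  v_{1} + v_{4} + v_{8} + v_{9} = 0  →  sig = [4:]

Sorted signature multiset PRS(X):
[[2:1], [3:], [3:1], [3:1], [3:1], [3:1,1], [3:1,1,1], [3:1,2], [4:]]


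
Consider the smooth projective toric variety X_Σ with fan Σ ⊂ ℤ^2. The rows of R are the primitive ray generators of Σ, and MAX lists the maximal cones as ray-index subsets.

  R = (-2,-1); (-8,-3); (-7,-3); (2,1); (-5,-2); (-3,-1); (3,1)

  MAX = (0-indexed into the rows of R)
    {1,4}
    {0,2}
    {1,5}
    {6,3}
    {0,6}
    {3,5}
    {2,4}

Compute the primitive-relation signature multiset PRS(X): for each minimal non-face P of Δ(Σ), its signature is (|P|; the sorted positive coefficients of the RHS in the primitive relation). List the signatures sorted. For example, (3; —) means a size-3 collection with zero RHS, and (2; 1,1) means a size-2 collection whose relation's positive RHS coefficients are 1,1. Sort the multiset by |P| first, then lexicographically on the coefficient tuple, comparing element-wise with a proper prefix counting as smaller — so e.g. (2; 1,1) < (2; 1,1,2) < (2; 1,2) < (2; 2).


|primitive collections| = 14. Relations:

  P = {0,3}:  v_{0} + v_{3} = 0 ; sig = (2; —)
  P = {5,6}:  v_{5} + v_{6} = 0 ; sig = (2; —)
  P = {0,4}:  v_{0} + v_{4} = v_{2} ; sig = (2; 1)
  P = {0,5}:  v_{0} + v_{5} = v_{4} ; sig = (2; 1)
  P = {1,6}:  v_{1} + v_{6} = v_{4} ; sig = (2; 1)
  P = {2,3}:  v_{2} + v_{3} = v_{4} ; sig = (2; 1)
  P = {3,4}:  v_{3} + v_{4} = v_{5} ; sig = (2; 1)
  P = {4,5}:  v_{4} + v_{5} = v_{1} ; sig = (2; 1)
  P = {4,6}:  v_{4} + v_{6} = v_{0} ; sig = (2; 1)
  P = {0,1}:  v_{0} + v_{1} = 2·v_{4} ; sig = (2; 2)
  P = {1,3}:  v_{1} + v_{3} = 2·v_{5} ; sig = (2; 2)
  P = {2,5}:  v_{2} + v_{5} = 2·v_{4} ; sig = (2; 2)
  P = {2,6}:  v_{2} + v_{6} = 2·v_{0} ; sig = (2; 2)
  P = {1,2}:  v_{1} + v_{2} = 3·v_{4} ; sig = (2; 3)

so the primitive-relation signature multiset is
[(2; —), (2; —), (2; 1), (2; 1), (2; 1), (2; 1), (2; 1), (2; 1), (2; 1), (2; 2), (2; 2), (2; 2), (2; 2), (2; 3)]


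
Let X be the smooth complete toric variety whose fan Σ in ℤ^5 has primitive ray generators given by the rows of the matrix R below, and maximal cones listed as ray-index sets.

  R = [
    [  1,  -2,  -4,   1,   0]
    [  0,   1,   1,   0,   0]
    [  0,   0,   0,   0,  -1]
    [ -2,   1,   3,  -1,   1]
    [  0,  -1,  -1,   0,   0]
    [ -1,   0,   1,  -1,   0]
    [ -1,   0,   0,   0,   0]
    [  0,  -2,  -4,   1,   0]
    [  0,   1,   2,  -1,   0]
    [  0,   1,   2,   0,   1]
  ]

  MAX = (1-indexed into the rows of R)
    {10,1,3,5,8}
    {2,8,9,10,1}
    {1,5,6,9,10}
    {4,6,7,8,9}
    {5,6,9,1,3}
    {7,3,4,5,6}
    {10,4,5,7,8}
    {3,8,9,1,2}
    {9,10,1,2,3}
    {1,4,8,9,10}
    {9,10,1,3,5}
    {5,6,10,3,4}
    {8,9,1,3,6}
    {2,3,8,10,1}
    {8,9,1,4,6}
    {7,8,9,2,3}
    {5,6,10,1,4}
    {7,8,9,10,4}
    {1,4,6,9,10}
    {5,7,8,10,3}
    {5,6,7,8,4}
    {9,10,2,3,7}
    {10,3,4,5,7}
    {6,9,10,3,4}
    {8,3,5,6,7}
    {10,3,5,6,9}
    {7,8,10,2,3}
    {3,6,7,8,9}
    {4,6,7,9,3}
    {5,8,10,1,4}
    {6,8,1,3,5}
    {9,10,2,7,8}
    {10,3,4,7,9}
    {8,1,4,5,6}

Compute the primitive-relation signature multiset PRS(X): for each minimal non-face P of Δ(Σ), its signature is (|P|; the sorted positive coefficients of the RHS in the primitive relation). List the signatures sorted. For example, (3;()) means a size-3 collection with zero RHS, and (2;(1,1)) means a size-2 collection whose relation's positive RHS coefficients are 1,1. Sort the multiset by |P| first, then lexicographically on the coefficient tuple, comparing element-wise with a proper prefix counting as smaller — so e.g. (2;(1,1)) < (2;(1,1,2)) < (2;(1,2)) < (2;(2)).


13 collections generate NE(X_Σ); each relation:

  • {2,5}:  v_{2} + v_{5} = 0  →  sig = (2;())
  • {1,7}:  v_{1} + v_{7} = v_{8}  →  sig = (2;(1))
  • {2,6}:  v_{2} + v_{6} = v_{7} + v_{9}  →  sig = (2;(1,1))
  • {2,4}:  v_{2} + v_{4} = 2·v_{7} + v_{9} + v_{10}  →  sig = (2;(1,1,2))
  • {5,7,9}:  v_{5} + v_{7} + v_{9} = v_{6}  →  sig = (3;(1))
  • {6,7,10}:  v_{6} + v_{7} + v_{10} = v_{4}  →  sig = (3;(1))
  • {1,3,4}:  v_{1} + v_{3} + v_{4} = v_{5} + v_{7}  →  sig = (3;(1,1))
  • {5,8,9}:  v_{5} + v_{8} + v_{9} = v_{1} + v_{6}  →  sig = (3;(1,1))
  • {6,8,10}:  v_{6} + v_{8} + v_{10} = v_{1} + v_{4}  →  sig = (3;(1,1))
  • {3,4,8}:  v_{3} + v_{4} + v_{8} = v_{5} + 2·v_{7}  →  sig = (3;(1,2))
  • {4,5,9}:  v_{4} + v_{5} + v_{9} = 2·v_{6} + v_{10}  →  sig = (3;(1,2))
  • {3,8,9,10}:  v_{3} + v_{8} + v_{9} + v_{10} = 0  →  sig = (4;())
  • {1,3,6,10}:  v_{1} + v_{3} + v_{6} + v_{10} = v_{5}  →  sig = (4;(1))

Sorted signature multiset PRS(X):
[(2;()), (2;(1)), (2;(1,1)), (2;(1,1,2)), (3;(1)), (3;(1)), (3;(1,1)), (3;(1,1)), (3;(1,1)), (3;(1,2)), (3;(1,2)), (4;()), (4;(1))]


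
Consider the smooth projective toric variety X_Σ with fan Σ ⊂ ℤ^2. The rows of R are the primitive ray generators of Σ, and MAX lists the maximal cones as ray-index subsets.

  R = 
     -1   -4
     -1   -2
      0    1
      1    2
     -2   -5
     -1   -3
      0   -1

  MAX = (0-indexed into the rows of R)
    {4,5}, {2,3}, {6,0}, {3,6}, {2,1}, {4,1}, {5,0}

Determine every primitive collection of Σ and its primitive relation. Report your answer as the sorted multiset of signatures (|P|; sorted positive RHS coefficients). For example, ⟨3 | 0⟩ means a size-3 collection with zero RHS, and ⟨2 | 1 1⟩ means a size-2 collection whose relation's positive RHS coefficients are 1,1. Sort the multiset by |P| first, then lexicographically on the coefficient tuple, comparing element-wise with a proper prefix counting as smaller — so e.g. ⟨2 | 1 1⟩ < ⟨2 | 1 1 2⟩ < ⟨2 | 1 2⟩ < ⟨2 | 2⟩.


|primitive collections| = 14. Relations:

  • {1,3}:  v_{1} + v_{3} = 0 — sig = ⟨2 | 0⟩
  • {2,6}:  v_{2} + v_{6} = 0 — sig = ⟨2 | 0⟩
  • {0,2}:  v_{0} + v_{2} = v_{5} — sig = ⟨2 | 1⟩
  • {1,5}:  v_{1} + v_{5} = v_{4} — sig = ⟨2 | 1⟩
  • {1,6}:  v_{1} + v_{6} = v_{5} — sig = ⟨2 | 1⟩
  • {2,5}:  v_{2} + v_{5} = v_{1} — sig = ⟨2 | 1⟩
  • {3,4}:  v_{3} + v_{4} = v_{5} — sig = ⟨2 | 1⟩
  • {3,5}:  v_{3} + v_{5} = v_{6} — sig = ⟨2 | 1⟩
  • {5,6}:  v_{5} + v_{6} = v_{0} — sig = ⟨2 | 1⟩
  • {0,1}:  v_{0} + v_{1} = 2·v_{5} — sig = ⟨2 | 2⟩
  • {0,3}:  v_{0} + v_{3} = 2·v_{6} — sig = ⟨2 | 2⟩
  • {2,4}:  v_{2} + v_{4} = 2·v_{1} — sig = ⟨2 | 2⟩
  • {4,6}:  v_{4} + v_{6} = 2·v_{5} — sig = ⟨2 | 2⟩
  • {0,4}:  v_{0} + v_{4} = 3·v_{5} — sig = ⟨2 | 3⟩

Hence PRS(X_Σ) =
    |P|=2: 14 collections, coeffs (), (), (1), (1), (1), (1), (1), (1), (1), (2), (2), (2), (2), (3)


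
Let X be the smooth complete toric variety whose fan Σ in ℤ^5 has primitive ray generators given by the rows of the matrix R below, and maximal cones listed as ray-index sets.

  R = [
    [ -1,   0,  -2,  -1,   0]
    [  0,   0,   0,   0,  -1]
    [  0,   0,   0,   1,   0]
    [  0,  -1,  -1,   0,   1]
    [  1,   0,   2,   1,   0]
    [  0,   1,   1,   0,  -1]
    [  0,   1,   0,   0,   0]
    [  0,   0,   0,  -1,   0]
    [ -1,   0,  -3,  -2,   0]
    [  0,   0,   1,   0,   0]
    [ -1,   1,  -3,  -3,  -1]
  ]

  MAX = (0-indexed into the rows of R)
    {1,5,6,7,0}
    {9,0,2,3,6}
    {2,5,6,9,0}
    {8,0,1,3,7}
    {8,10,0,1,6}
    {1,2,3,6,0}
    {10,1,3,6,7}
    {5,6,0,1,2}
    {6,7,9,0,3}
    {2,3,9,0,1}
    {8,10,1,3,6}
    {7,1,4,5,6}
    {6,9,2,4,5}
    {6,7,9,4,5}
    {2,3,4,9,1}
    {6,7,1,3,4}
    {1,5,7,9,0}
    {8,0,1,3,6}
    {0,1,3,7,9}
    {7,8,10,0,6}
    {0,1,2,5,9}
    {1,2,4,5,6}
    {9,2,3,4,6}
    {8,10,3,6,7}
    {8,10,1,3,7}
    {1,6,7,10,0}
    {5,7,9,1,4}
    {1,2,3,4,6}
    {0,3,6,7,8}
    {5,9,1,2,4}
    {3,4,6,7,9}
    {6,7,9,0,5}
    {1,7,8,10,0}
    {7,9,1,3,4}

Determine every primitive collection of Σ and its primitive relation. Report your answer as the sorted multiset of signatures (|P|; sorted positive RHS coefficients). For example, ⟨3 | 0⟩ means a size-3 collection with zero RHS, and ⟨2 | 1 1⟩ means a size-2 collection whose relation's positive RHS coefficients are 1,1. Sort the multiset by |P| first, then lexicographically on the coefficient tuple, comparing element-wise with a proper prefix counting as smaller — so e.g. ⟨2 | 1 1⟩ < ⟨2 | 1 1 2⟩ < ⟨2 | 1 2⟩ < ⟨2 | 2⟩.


Σ has 15 primitive collections:

  P={0,4}:  v_{0} + v_{4} = 0  ⟹  sig = ⟨2 | 0⟩
  P={2,7}:  v_{2} + v_{7} = 0  ⟹  sig = ⟨2 | 0⟩
  P={3,5}:  v_{3} + v_{5} = 0  ⟹  sig = ⟨2 | 0⟩
  P={8,9}:  v_{8} + v_{9} = v_{0} + v_{7}  ⟹  sig = ⟨2 | 1 1⟩
  P={2,10}:  v_{2} + v_{10} = v_{1} + v_{6} + v_{8}  ⟹  sig = ⟨2 | 1 1 1⟩
  P={2,8}:  v_{2} + v_{8} = v_{0} + v_{1} + v_{3} + v_{6}  ⟹  sig = ⟨2 | 1 1 1 1⟩
  P={4,8}:  v_{4} + v_{8} = v_{1} + v_{3} + v_{6} + v_{7}  ⟹  sig = ⟨2 | 1 1 1 1⟩
  P={5,8}:  v_{5} + v_{8} = v_{0} + v_{1} + v_{6} + v_{7}  ⟹  sig = ⟨2 | 1 1 1 1⟩
  P={9,10}:  v_{9} + v_{10} = v_{0} + v_{1} + v_{6} + 2·v_{7}  ⟹  sig = ⟨2 | 1 1 1 2⟩
  P={4,10}:  v_{4} + v_{10} = 2·v_{1} + v_{3} + 2·v_{6} + 2·v_{7}  ⟹  sig = ⟨2 | 1 2 2 2⟩
  P={5,10}:  v_{5} + v_{10} = v_{0} + 2·v_{1} + 2·v_{6} + 2·v_{7}  ⟹  sig = ⟨2 | 1 2 2 2⟩
  P={1,6,9}:  v_{1} + v_{6} + v_{9} = v_{5}  ⟹  sig = ⟨3 | 1⟩
  P={0,3,10}:  v_{0} + v_{3} + v_{10} = 2·v_{8}  ⟹  sig = ⟨3 | 2⟩
  P={1,6,7,8}:  v_{1} + v_{6} + v_{7} + v_{8} = v_{10}  ⟹  sig = ⟨4 | 1⟩
  P={0,1,3,6,7}:  v_{0} + v_{1} + v_{3} + v_{6} + v_{7} = v_{8}  ⟹  sig = ⟨5 | 1⟩

Sorted signature multiset PRS(X):
[⟨2 | 0⟩, ⟨2 | 0⟩, ⟨2 | 0⟩, ⟨2 | 1 1⟩, ⟨2 | 1 1 1⟩, ⟨2 | 1 1 1 1⟩, ⟨2 | 1 1 1 1⟩, ⟨2 | 1 1 1 1⟩, ⟨2 | 1 1 1 2⟩, ⟨2 | 1 2 2 2⟩, ⟨2 | 1 2 2 2⟩, ⟨3 | 1⟩, ⟨3 | 2⟩, ⟨4 | 1⟩, ⟨5 | 1⟩]


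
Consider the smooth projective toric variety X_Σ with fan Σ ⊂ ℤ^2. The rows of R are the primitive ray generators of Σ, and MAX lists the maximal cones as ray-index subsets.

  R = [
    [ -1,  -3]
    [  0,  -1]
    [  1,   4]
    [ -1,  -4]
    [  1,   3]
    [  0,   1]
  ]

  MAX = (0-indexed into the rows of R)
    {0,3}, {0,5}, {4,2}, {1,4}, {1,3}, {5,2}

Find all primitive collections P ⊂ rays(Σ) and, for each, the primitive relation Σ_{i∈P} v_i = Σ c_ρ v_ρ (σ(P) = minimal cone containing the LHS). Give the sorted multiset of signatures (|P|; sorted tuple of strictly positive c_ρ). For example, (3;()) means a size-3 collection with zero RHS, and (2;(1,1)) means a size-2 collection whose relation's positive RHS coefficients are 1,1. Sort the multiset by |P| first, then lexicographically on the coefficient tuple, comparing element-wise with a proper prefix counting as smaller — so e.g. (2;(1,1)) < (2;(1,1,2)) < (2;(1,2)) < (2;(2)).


Δ(Σ) — 6 vertices, 9 min non-faces:

  P={0,4}:  v_{0} + v_{4} = 0  ⟹  sig = (2;())
  P={1,5}:  v_{1} + v_{5} = 0  ⟹  sig = (2;())
  P={2,3}:  v_{2} + v_{3} = 0  ⟹  sig = (2;())
  P={0,1}:  v_{0} + v_{1} = v_{3}  ⟹  sig = (2;(1))
  P={0,2}:  v_{0} + v_{2} = v_{5}  ⟹  sig = (2;(1))
  P={1,2}:  v_{1} + v_{2} = v_{4}  ⟹  sig = (2;(1))
  P={3,4}:  v_{3} + v_{4} = v_{1}  ⟹  sig = (2;(1))
  P={3,5}:  v_{3} + v_{5} = v_{0}  ⟹  sig = (2;(1))
  P={4,5}:  v_{4} + v_{5} = v_{2}  ⟹  sig = (2;(1))

Sorted signature multiset PRS(X):
    (2;())
    (2;())
    (2;())
    (2;(1))
    (2;(1))
    (2;(1))
    (2;(1))
    (2;(1))
    (2;(1))
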